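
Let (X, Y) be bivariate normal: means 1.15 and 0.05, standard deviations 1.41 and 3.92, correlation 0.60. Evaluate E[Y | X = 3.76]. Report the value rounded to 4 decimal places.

4.4037

E[Y | X=x] = μ_Y + ρ(σ_Y/σ_X)(x − μ_X) for jointly normal variables.
E[Y | X=3.76] = 0.05 + (0.60)·(3.92/1.41)·(3.76 − (1.15)) = 0.05 + (1.6681)·(2.61) = 4.4037.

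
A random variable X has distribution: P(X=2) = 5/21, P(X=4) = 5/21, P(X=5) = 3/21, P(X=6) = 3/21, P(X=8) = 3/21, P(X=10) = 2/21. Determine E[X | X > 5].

P(X > 5) = 8/21.
Σ over the event: 6·1/7 + 8·1/7 + 10·2/21 = 62/21.
E[X | X > 5] = (62/21) / (8/21) = 31/4.

31/4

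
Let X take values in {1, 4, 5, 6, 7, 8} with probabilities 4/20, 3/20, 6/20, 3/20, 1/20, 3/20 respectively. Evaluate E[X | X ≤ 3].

P(X ≤ 3) = 1/5.
Σ over the event: 1·1/5 = 1/5.
E[X | X ≤ 3] = (1/5) / (1/5) = 1.

1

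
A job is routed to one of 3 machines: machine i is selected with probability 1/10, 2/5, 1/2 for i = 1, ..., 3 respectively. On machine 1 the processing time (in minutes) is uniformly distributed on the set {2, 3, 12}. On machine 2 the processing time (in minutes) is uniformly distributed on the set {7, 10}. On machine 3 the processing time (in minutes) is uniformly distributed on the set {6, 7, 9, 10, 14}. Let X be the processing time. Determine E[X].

E[X | machine 1] = (2+3+12)/3 = 17/3.
E[X | machine 2] = (7+10)/2 = 17/2.
E[X | machine 3] = (6+7+9+10+14)/5 = 46/5.
E[X] = (1/10)·(17/3) + (2/5)·(17/2) + (1/2)·(46/5) = 257/30.

257/30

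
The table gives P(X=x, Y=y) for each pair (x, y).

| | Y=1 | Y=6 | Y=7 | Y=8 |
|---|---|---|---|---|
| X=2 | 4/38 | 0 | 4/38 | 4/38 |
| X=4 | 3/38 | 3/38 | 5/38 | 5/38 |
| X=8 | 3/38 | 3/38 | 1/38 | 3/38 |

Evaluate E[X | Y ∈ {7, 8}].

P(Y ∈ {7, 8}) = 11/19.
Σ X·P over the event = 2·(4/38) + 2·(4/38) + 4·(5/38) + 4·(5/38) + 8·(1/38) + 8·(3/38) = 44/19.
E[X | Y ∈ {7, 8}] = (44/19) / (11/19) = 4.

4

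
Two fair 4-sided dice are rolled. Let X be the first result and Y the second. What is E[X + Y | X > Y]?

Outcomes with X > Y: (2,1), (3,1), (3,2), (4,1), (4,2), (4,3), each with probability 1/16.
E[X + Y | X > Y] = (3 + 4 + 5 + 5 + 6 + 7) / 6 = 5.

5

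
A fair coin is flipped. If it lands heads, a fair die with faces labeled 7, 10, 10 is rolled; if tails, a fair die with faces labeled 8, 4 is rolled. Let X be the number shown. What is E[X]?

15/2

E[X | heads] = (7+10+10)/3 = 9.
E[X | tails] = (8+4)/2 = 6.
E[X] = (1/2)·(9) + (1/2)·(6) = 15/2.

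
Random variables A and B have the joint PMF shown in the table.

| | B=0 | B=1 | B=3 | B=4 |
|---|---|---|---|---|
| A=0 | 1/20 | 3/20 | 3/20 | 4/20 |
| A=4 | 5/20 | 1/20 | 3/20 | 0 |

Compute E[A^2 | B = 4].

0

P(B = 4) = 1/5.
Σ A^2·P over the event = 0·(4/20) = 0.
E[A^2 | B = 4] = (0) / (1/5) = 0.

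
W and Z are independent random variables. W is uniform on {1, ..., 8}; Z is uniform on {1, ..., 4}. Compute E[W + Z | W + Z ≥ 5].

102/13

P(W + Z ≥ 5) = 13/16.
Summing (W+Z)·P(x,y) over outcomes with W + Z ≥ 5 gives 51/8.
E[W + Z | W + Z ≥ 5] = (51/8) / (13/16) = 102/13.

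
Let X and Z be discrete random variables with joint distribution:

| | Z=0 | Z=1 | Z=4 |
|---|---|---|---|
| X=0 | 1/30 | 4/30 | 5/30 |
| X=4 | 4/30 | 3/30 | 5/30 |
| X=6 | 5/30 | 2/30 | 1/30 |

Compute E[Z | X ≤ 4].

P(X ≤ 4) = 11/15.
Σ Z·P over the event = 0·(1/30) + 1·(4/30) + 4·(5/30) + 0·(4/30) + 1·(3/30) + 4·(5/30) = 47/30.
E[Z | X ≤ 4] = (47/30) / (11/15) = 47/22.

47/22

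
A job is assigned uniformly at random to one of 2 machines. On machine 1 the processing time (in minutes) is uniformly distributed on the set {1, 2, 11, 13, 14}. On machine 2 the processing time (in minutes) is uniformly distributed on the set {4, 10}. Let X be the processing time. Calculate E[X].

E[X | machine 1] = (1+2+11+13+14)/5 = 41/5.
E[X | machine 2] = (4+10)/2 = 7.
E[X] = (1/2)·(41/5) + (1/2)·(7) = 38/5.

38/5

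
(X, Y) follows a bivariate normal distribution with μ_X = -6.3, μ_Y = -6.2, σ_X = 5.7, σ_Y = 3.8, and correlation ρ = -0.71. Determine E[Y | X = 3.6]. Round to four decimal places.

-10.8860

E[Y | X=x] = μ_Y + ρ(σ_Y/σ_X)(x − μ_X) for jointly normal variables.
E[Y | X=3.6] = -6.2 + (-0.71)·(3.8/5.7)·(3.6 − (-6.3)) = -6.2 + (-0.47333)·(9.9) = -10.8860.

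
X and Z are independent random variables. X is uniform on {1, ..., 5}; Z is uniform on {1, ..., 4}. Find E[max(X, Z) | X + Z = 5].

P(X + Z = 5) = 1/5.
Summing max(X,Z)·P(x,y) over outcomes with X + Z = 5 gives 7/10.
E[max(X, Z) | X + Z = 5] = (7/10) / (1/5) = 7/2.

7/2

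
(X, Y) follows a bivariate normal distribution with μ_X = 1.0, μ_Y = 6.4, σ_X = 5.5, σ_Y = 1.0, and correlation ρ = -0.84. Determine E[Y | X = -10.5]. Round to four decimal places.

8.1564

E[Y | X=x] = μ_Y + ρ(σ_Y/σ_X)(x − μ_X) for jointly normal variables.
E[Y | X=-10.5] = 6.4 + (-0.84)·(1.0/5.5)·(-10.5 − (1.0)) = 6.4 + (-0.15273)·(-11.5) = 8.1564.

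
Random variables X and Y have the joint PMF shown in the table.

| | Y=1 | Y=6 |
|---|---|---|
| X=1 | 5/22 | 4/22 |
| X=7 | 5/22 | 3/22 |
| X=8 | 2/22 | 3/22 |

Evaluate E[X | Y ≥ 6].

49/10

P(Y ≥ 6) = 5/11.
Summing X·P(X=x,Y=y) over the conditioning event gives 49/22.
E[X | Y ≥ 6] = (49/22) / (5/11) = 49/10.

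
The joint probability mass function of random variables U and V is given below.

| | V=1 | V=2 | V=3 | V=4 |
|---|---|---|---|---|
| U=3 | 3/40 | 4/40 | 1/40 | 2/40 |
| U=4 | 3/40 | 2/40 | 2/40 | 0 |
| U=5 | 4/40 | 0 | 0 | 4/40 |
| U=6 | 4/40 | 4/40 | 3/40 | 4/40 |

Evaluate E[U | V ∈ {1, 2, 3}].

23/5

P(V ∈ {1, 2, 3}) = 3/4.
Summing U·P(U=x,V=y) over the conditioning event gives 69/20.
E[U | V ∈ {1, 2, 3}] = (69/20) / (3/4) = 23/5.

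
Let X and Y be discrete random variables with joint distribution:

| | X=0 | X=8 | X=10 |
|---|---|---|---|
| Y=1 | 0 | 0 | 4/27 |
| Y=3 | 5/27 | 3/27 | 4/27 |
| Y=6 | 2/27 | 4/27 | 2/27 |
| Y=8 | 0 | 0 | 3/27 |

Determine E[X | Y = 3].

P(Y = 3) = 4/9.
Σ X·P over the event = 0·(5/27) + 8·(3/27) + 10·(4/27) = 64/27.
E[X | Y = 3] = (64/27) / (4/9) = 16/3.

16/3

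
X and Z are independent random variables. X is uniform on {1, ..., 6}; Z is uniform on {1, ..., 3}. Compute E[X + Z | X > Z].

25/4

P(X > Z) = 2/3.
Summing (X+Z)·P(x,y) over outcomes with X > Z gives 25/6.
E[X + Z | X > Z] = (25/6) / (2/3) = 25/4.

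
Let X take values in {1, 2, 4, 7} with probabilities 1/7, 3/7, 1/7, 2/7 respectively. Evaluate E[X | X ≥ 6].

P(X ≥ 6) = 2/7.
Σ over the event: 7·2/7 = 2.
E[X | X ≥ 6] = (2) / (2/7) = 7.

7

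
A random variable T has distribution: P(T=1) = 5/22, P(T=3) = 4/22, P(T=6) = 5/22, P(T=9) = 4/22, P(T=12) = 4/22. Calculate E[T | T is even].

26/3

P(T is even) = 9/22.
Σ over the event: 6·5/22 + 12·2/11 = 39/11.
E[T | T is even] = (39/11) / (9/22) = 26/3.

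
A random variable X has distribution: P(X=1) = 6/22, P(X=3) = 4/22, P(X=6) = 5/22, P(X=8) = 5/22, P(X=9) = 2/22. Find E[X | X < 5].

9/5

P(X < 5) = 5/11.
Σ over the event: 1·3/11 + 3·2/11 = 9/11.
E[X | X < 5] = (9/11) / (5/11) = 9/5.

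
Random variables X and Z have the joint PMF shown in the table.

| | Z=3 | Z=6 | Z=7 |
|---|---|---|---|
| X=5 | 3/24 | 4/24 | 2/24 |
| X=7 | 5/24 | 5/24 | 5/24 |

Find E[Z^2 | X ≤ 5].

P(X ≤ 5) = 3/8.
Summing Z^2·P(X=x,Z=y) over the conditioning event gives 269/24.
E[Z^2 | X ≤ 5] = (269/24) / (3/8) = 269/9.

269/9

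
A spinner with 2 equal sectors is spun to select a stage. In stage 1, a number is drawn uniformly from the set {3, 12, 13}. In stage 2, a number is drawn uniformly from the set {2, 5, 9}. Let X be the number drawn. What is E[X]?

22/3

E[X | stage 1] = (3+12+13)/3 = 28/3.
E[X | stage 2] = (2+5+9)/3 = 16/3.
By the law of total expectation,
E[X] = (1/2)·(28/3) + (1/2)·(16/3) = 22/3.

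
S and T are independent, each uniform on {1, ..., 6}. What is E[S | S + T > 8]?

Outcomes with S + T > 8: (3,6), (4,5), (4,6), (5,4), (5,5), (5,6), (6,3), (6,4), (6,5), (6,6), each with probability 1/36.
E[S | S + T > 8] = (3 + 4 + 4 + 5 + 5 + 5 + 6 + 6 + 6 + 6) / 10 = 5.

5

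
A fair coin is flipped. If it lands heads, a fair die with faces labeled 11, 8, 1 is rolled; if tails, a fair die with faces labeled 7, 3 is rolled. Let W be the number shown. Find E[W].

E[W | heads] = (11+8+1)/3 = 20/3.
E[W | tails] = (7+3)/2 = 5.
By the law of total expectation,
E[W] = (1/2)·(20/3) + (1/2)·(5) = 35/6.

35/6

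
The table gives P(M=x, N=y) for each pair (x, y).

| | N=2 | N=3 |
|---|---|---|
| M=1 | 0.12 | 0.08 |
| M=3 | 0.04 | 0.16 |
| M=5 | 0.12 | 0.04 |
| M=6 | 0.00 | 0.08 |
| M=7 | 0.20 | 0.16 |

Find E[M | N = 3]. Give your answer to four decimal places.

P(N = 3) = 0.52.
Σ M·P over the event = 1·(0.08) + 3·(0.16) + 5·(0.04) + 6·(0.08) + 7·(0.16) = 2.36.
E[M | N = 3] = (2.36) / (0.52) = 4.5385.

4.5385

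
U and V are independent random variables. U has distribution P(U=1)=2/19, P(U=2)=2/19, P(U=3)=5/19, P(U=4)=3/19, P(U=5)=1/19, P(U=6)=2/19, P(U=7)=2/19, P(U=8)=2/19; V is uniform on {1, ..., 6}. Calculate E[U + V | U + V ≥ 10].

P(U + V ≥ 10) = 29/114.
Summing (U+V)·P(x,y) over outcomes with U + V ≥ 10 gives 329/114.
E[U + V | U + V ≥ 10] = (329/114) / (29/114) = 329/29.

329/29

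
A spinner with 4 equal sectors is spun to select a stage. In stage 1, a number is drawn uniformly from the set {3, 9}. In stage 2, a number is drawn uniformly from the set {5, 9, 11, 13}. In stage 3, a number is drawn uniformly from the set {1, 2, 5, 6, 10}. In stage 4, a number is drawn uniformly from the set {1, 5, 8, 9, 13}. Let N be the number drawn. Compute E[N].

55/8

E[N | stage 1] = (3+9)/2 = 6.
E[N | stage 2] = (5+9+11+13)/4 = 19/2.
E[N | stage 3] = (1+2+5+6+10)/5 = 24/5.
E[N | stage 4] = (1+5+8+9+13)/5 = 36/5.
E[N] = (1/4)·(6) + (1/4)·(19/2) + (1/4)·(24/5) + (1/4)·(36/5) = 55/8.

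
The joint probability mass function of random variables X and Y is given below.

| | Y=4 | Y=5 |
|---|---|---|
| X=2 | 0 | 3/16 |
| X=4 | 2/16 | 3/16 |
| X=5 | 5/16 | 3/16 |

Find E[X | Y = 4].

33/7

P(Y = 4) = 7/16.
Summing X·P(X=x,Y=y) over the conditioning event gives 33/16.
E[X | Y = 4] = (33/16) / (7/16) = 33/7.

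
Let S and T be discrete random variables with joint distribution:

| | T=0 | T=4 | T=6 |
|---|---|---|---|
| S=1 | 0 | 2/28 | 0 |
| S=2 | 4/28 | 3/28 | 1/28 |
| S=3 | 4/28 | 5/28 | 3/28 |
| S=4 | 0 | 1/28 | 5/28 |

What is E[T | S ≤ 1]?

P(S ≤ 1) = 1/14.
Σ T·P over the event = 4·(2/28) = 2/7.
E[T | S ≤ 1] = (2/7) / (1/14) = 4.

4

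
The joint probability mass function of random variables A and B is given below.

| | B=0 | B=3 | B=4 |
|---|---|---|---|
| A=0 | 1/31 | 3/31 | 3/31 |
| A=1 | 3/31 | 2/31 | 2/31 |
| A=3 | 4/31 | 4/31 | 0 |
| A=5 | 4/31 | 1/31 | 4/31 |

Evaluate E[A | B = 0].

35/12

P(B = 0) = 12/31.
Σ A·P over the event = 0·(1/31) + 1·(3/31) + 3·(4/31) + 5·(4/31) = 35/31.
E[A | B = 0] = (35/31) / (12/31) = 35/12.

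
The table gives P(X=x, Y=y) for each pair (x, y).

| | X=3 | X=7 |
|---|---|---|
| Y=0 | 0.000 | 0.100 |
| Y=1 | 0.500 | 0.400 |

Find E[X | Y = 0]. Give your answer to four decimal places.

7.0000

P(Y = 0) = 0.100.
Σ X·P over the event = 7·(0.100) = 0.700.
E[X | Y = 0] = (0.700) / (0.100) = 7.0000.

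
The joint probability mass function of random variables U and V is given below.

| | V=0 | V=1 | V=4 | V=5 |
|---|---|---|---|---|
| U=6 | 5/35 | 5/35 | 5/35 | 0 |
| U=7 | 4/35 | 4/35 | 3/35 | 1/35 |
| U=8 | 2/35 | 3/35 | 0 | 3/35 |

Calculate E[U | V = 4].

P(V = 4) = 8/35.
Σ U·P over the event = 6·(5/35) + 7·(3/35) = 51/35.
E[U | V = 4] = (51/35) / (8/35) = 51/8.

51/8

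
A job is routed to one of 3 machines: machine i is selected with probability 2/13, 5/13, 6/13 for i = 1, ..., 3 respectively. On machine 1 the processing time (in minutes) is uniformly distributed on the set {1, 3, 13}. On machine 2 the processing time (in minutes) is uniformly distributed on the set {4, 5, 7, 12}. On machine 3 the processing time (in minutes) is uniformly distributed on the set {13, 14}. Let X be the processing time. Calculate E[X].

E[X | machine 1] = (1+3+13)/3 = 17/3.
E[X | machine 2] = (4+5+7+12)/4 = 7.
E[X | machine 3] = (13+14)/2 = 27/2.
E[X] = (2/13)·(17/3) + (5/13)·(7) + (6/13)·(27/2) = 382/39.

382/39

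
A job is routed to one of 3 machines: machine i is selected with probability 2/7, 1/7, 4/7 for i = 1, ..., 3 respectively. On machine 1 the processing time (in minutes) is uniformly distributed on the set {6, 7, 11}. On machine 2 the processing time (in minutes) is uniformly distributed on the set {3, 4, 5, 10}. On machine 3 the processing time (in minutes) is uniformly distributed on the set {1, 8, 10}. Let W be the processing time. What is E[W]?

281/42

E[W | machine 1] = (6+7+11)/3 = 8.
E[W | machine 2] = (3+4+5+10)/4 = 11/2.
E[W | machine 3] = (1+8+10)/3 = 19/3.
E[W] = (2/7)·(8) + (1/7)·(11/2) + (4/7)·(19/3) = 281/42.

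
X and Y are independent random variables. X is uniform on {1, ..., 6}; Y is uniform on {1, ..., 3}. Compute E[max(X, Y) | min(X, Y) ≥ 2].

Outcomes with min(X, Y) ≥ 2: (2,2), (2,3), (3,2), (3,3), (4,2), (4,3), (5,2), (5,3), (6,2), (6,3), each with probability 1/18.
E[max(X, Y) | min(X, Y) ≥ 2] = (2 + 3 + 3 + 3 + 4 + 4 + 5 + 5 + 6 + 6) / 10 = 41/10.

41/10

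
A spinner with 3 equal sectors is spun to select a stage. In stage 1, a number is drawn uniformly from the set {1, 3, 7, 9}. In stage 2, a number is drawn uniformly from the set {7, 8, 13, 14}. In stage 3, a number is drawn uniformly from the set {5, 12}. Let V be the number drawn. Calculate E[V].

8

E[V | stage 1] = (1+3+7+9)/4 = 5.
E[V | stage 2] = (7+8+13+14)/4 = 21/2.
E[V | stage 3] = (5+12)/2 = 17/2.
By the law of total expectation,
E[V] = (1/3)·(5) + (1/3)·(21/2) + (1/3)·(17/2) = 8.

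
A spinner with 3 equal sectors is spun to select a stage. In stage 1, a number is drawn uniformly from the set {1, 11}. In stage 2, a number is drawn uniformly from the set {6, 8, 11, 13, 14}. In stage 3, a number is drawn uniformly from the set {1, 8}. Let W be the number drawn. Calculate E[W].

209/30

E[W | stage 1] = (1+11)/2 = 6.
E[W | stage 2] = (6+8+11+13+14)/5 = 52/5.
E[W | stage 3] = (1+8)/2 = 9/2.
By the law of total expectation,
E[W] = (1/3)·(6) + (1/3)·(52/5) + (1/3)·(9/2) = 209/30.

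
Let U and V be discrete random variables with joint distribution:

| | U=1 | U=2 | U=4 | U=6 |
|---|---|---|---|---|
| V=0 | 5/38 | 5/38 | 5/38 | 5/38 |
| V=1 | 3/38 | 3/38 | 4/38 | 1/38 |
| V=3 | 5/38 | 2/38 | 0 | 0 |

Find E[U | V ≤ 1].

96/31

P(V ≤ 1) = 31/38.
Σ U·P over the event = 1·(5/38) + 1·(3/38) + 2·(5/38) + 2·(3/38) + 4·(5/38) + 4·(4/38) + 6·(5/38) + 6·(1/38) = 48/19.
E[U | V ≤ 1] = (48/19) / (31/38) = 96/31.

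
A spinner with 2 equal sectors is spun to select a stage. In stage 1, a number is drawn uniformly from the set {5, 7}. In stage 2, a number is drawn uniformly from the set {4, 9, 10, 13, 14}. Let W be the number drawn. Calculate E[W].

E[W | stage 1] = (5+7)/2 = 6.
E[W | stage 2] = (4+9+10+13+14)/5 = 10.
By the law of total expectation,
E[W] = (1/2)·(6) + (1/2)·(10) = 8.

8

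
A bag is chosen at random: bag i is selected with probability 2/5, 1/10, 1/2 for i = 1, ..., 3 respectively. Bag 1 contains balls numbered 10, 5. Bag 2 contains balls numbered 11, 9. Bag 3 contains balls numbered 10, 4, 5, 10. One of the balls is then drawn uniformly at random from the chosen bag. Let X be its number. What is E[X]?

E[X | bag 1] = (10+5)/2 = 15/2.
E[X | bag 2] = (11+9)/2 = 10.
E[X | bag 3] = (10+4+5+10)/4 = 29/4.
E[X] = (2/5)·(15/2) + (1/10)·(10) + (1/2)·(29/4) = 61/8.

61/8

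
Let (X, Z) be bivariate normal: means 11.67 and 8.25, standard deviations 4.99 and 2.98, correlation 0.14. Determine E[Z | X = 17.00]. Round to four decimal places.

The regression of Z on X has slope ρ·σ_Z/σ_X and passes through (μ_X, μ_Z).
E[Z | X=17.00] = 8.25 + (0.14)·(2.98/4.99)·(17.00 − (11.67)) = 8.25 + (0.083607)·(5.33) = 8.6956.

8.6956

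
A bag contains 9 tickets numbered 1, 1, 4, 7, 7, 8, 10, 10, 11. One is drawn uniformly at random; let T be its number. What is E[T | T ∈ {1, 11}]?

P(T ∈ {1, 11}) = 1/3.
Σ over the event: 1·2/9 + 11·1/9 = 13/9.
E[T | T ∈ {1, 11}] = (13/9) / (1/3) = 13/3.

13/3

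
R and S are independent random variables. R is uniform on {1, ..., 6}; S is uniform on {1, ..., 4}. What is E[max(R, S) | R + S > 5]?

67/14

P(R + S > 5) = 7/12.
Summing max(R,S)·P(x,y) over outcomes with R + S > 5 gives 67/24.
E[max(R, S) | R + S > 5] = (67/24) / (7/12) = 67/14.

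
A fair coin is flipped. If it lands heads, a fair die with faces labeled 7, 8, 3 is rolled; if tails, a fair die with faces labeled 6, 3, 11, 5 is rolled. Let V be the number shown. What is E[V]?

49/8

E[V | heads] = (7+8+3)/3 = 6.
E[V | tails] = (6+3+11+5)/4 = 25/4.
By the law of total expectation,
E[V] = (1/2)·(6) + (1/2)·(25/4) = 49/8.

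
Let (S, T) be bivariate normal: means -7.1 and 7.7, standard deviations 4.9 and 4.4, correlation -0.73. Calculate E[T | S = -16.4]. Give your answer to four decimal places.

For a bivariate normal, E[T | S=x] = μ_T + ρ·(σ_T/σ_S)·(x − μ_S).
E[T | S=-16.4] = 7.7 + (-0.73)·(4.4/4.9)·(-16.4 − (-7.1)) = 7.7 + (-0.65551)·(-9.3) = 13.7962.

13.7962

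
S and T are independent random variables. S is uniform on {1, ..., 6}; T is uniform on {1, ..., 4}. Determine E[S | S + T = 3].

Outcomes with S + T = 3: (1,2), (2,1), each with probability 1/24.
E[S | S + T = 3] = (1 + 2) / 2 = 3/2.

3/2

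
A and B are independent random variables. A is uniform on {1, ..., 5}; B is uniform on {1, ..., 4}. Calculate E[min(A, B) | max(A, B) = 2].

4/3

Outcomes with max(A, B) = 2: (1,2), (2,1), (2,2), each with probability 1/20.
E[min(A, B) | max(A, B) = 2] = (1 + 1 + 2) / 3 = 4/3.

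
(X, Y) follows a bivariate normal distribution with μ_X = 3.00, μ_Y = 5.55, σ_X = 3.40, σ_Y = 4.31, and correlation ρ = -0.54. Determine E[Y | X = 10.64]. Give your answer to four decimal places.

0.3202

The regression of Y on X has slope ρ·σ_Y/σ_X and passes through (μ_X, μ_Y).
E[Y | X=10.64] = 5.55 + (-0.54)·(4.31/3.40)·(10.64 − (3.00)) = 5.55 + (-0.68453)·(7.64) = 0.3202.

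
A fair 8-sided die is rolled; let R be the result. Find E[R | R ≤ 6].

Given R ≤ 6, R is equally likely to be any of {1, 2, 3, 4, 5, 6}.
E[R | R ≤ 6] = (1 + 2 + 3 + 4 + 5 + 6) / 6 = 7/2.

7/2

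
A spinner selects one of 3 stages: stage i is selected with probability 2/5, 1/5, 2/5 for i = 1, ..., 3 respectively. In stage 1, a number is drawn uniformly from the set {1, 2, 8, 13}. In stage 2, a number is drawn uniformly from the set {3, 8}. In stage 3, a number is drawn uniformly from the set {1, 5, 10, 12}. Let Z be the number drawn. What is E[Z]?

63/10

E[Z | stage 1] = (1+2+8+13)/4 = 6.
E[Z | stage 2] = (3+8)/2 = 11/2.
E[Z | stage 3] = (1+5+10+12)/4 = 7.
By the law of total expectation,
E[Z] = (2/5)·(6) + (1/5)·(11/2) + (2/5)·(7) = 63/10.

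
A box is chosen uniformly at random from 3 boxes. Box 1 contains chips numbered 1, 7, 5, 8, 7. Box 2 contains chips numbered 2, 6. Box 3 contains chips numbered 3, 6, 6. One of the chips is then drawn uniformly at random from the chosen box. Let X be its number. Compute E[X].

E[X | box 1] = (1+7+5+8+7)/5 = 28/5.
E[X | box 2] = (2+6)/2 = 4.
E[X | box 3] = (3+6+6)/3 = 5.
By the law of total expectation,
E[X] = (1/3)·(28/5) + (1/3)·(4) + (1/3)·(5) = 73/15.

73/15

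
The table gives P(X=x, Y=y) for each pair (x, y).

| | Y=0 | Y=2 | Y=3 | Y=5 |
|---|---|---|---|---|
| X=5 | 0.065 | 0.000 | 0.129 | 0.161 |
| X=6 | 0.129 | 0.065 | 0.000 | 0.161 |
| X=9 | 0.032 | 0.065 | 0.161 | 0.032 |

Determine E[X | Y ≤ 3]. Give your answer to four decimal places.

P(Y ≤ 3) = 0.646.
Summing X·P(X=x,Y=y) over the conditioning event gives 4.456.
E[X | Y ≤ 3] = (4.456) / (0.646) = 6.8978.

6.8978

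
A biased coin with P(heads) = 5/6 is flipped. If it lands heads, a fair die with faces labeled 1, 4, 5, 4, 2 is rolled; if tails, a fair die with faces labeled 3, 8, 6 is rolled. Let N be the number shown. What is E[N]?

E[N | heads] = (1+4+5+4+2)/5 = 16/5.
E[N | tails] = (3+8+6)/3 = 17/3.
E[N] = (5/6)·(16/5) + (1/6)·(17/3) = 65/18.

65/18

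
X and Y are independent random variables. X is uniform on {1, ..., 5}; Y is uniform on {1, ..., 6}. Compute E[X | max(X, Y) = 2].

5/3

P(max(X, Y) = 2) = 1/10.
Summing X·P(x,y) over outcomes with max(X, Y) = 2 gives 1/6.
E[X | max(X, Y) = 2] = (1/6) / (1/10) = 5/3.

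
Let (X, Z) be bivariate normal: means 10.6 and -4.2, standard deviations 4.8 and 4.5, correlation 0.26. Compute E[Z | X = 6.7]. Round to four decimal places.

-5.1506

For a bivariate normal, E[Z | X=x] = μ_Z + ρ·(σ_Z/σ_X)·(x − μ_X).
E[Z | X=6.7] = -4.2 + (0.26)·(4.5/4.8)·(6.7 − (10.6)) = -4.2 + (0.24375)·(-3.9) = -5.1506.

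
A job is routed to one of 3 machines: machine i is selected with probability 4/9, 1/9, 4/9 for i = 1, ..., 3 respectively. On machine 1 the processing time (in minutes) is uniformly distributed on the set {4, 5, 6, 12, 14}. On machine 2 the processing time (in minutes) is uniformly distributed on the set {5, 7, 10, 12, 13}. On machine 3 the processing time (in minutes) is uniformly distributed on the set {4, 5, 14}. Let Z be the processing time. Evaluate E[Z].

E[Z | machine 1] = (4+5+6+12+14)/5 = 41/5.
E[Z | machine 2] = (5+7+10+12+13)/5 = 47/5.
E[Z | machine 3] = (4+5+14)/3 = 23/3.
By the law of total expectation,
E[Z] = (4/9)·(41/5) + (1/9)·(47/5) + (4/9)·(23/3) = 1093/135.

1093/135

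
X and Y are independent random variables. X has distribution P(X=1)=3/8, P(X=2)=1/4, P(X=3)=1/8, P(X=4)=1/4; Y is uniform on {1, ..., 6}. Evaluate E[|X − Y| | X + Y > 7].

P(X + Y > 7) = 5/24.
Summing |X−Y|·P(x,y) over outcomes with X + Y > 7 gives 19/48.
E[|X − Y| | X + Y > 7] = (19/48) / (5/24) = 19/10.

19/10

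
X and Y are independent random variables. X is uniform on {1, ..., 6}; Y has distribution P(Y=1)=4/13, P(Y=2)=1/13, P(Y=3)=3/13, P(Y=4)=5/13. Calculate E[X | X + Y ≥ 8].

P(X + Y ≥ 8) = 11/39.
Summing X·P(x,y) over outcomes with X + Y ≥ 8 gives 19/13.
E[X | X + Y ≥ 8] = (19/13) / (11/39) = 57/11.

57/11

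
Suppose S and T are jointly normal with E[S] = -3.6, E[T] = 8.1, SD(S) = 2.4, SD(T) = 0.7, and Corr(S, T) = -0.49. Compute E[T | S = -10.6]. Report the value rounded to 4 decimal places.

9.1004

For a bivariate normal, E[T | S=x] = μ_T + ρ·(σ_T/σ_S)·(x − μ_S).
E[T | S=-10.6] = 8.1 + (-0.49)·(0.7/2.4)·(-10.6 − (-3.6)) = 8.1 + (-0.14292)·(-7) = 9.1004.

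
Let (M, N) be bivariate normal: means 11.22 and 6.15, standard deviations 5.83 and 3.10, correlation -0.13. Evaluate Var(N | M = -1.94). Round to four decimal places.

9.4476

For a bivariate normal, Var(N | M=x) = σ_N²(1 − ρ²).
Var(N | M=-1.94) = (3.10)²·(1 − (-0.13)²) = 9.61·0.9831 = 9.4476.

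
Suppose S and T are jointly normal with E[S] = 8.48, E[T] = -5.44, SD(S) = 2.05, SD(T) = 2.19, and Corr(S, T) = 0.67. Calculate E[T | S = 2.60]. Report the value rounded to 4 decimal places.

-9.6486

E[T | S=x] = μ_T + ρ(σ_T/σ_S)(x − μ_S) for jointly normal variables.
E[T | S=2.60] = -5.44 + (0.67)·(2.19/2.05)·(2.60 − (8.48)) = -5.44 + (0.715756)·(-5.88) = -9.6486.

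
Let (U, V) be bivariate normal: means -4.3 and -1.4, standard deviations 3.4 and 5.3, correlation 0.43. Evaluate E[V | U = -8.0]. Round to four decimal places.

-3.8801

E[V | U=x] = μ_V + ρ(σ_V/σ_U)(x − μ_U) for jointly normal variables.
E[V | U=-8.0] = -1.4 + (0.43)·(5.3/3.4)·(-8.0 − (-4.3)) = -1.4 + (0.67029)·(-3.7) = -3.8801.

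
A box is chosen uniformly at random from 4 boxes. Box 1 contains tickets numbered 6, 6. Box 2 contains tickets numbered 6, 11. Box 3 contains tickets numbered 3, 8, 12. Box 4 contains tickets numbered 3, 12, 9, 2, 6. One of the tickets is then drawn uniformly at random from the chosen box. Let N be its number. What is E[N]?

E[N | box 1] = (6+6)/2 = 6.
E[N | box 2] = (6+11)/2 = 17/2.
E[N | box 3] = (3+8+12)/3 = 23/3.
E[N | box 4] = (3+12+9+2+6)/5 = 32/5.
By the law of total expectation,
E[N] = (1/4)·(6) + (1/4)·(17/2) + (1/4)·(23/3) + (1/4)·(32/5) = 857/120.

857/120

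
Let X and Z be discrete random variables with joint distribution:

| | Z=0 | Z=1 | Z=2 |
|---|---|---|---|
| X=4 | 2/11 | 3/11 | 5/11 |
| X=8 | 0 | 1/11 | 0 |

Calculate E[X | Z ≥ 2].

4

P(Z ≥ 2) = 5/11.
Σ X·P over the event = 4·(5/11) = 20/11.
E[X | Z ≥ 2] = (20/11) / (5/11) = 4.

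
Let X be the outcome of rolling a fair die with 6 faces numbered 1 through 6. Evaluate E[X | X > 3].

Given X > 3, X is equally likely to be any of {4, 5, 6}.
E[X | X > 3] = (4 + 5 + 6) / 3 = 5.

5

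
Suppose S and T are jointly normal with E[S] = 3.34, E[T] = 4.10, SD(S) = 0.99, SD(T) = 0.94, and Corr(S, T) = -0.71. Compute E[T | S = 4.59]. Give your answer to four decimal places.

E[T | S=x] = μ_T + ρ(σ_T/σ_S)(x − μ_S) for jointly normal variables.
E[T | S=4.59] = 4.10 + (-0.71)·(0.94/0.99)·(4.59 − (3.34)) = 4.10 + (-0.67414)·(1.25) = 3.2573.

3.2573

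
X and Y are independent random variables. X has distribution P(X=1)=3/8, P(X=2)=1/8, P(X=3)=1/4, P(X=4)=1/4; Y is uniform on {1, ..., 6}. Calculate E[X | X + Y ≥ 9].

11/3

P(X + Y ≥ 9) = 1/8.
Summing X·P(x,y) over outcomes with X + Y ≥ 9 gives 11/24.
E[X | X + Y ≥ 9] = (11/24) / (1/8) = 11/3.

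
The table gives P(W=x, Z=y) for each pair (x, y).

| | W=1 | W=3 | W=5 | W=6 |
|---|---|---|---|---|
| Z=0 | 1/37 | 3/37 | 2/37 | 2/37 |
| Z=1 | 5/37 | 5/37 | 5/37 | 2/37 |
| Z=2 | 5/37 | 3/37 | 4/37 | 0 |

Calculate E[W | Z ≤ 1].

89/25

P(Z ≤ 1) = 25/37.
Σ W·P over the event = 1·(1/37) + 1·(5/37) + 3·(3/37) + 3·(5/37) + 5·(2/37) + 5·(5/37) + 6·(2/37) + 6·(2/37) = 89/37.
E[W | Z ≤ 1] = (89/37) / (25/37) = 89/25.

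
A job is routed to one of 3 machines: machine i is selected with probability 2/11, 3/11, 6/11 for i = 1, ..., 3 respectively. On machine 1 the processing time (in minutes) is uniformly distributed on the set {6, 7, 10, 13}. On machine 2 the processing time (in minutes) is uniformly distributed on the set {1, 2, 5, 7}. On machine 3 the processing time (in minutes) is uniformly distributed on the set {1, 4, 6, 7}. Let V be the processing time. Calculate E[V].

225/44

E[V | machine 1] = (6+7+10+13)/4 = 9.
E[V | machine 2] = (1+2+5+7)/4 = 15/4.
E[V | machine 3] = (1+4+6+7)/4 = 9/2.
By the law of total expectation,
E[V] = (2/11)·(9) + (3/11)·(15/4) + (6/11)·(9/2) = 225/44.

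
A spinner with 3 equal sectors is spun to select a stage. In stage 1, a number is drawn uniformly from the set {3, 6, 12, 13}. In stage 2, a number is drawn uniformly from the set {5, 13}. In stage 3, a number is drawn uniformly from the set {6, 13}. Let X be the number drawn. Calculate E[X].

9

E[X | stage 1] = (3+6+12+13)/4 = 17/2.
E[X | stage 2] = (5+13)/2 = 9.
E[X | stage 3] = (6+13)/2 = 19/2.
E[X] = (1/3)·(17/2) + (1/3)·(9) + (1/3)·(19/2) = 9.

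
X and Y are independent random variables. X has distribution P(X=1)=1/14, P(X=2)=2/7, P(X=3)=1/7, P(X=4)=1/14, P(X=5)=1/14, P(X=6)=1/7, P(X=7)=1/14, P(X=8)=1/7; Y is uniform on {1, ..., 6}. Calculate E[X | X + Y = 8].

P(X + Y = 8) = 11/84.
Summing X·P(x,y) over outcomes with X + Y = 8 gives 1/2.
E[X | X + Y = 8] = (1/2) / (11/84) = 42/11.

42/11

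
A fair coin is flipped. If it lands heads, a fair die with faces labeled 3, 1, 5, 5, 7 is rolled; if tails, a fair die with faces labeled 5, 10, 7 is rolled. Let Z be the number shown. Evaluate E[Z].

173/30

E[Z | heads] = (3+1+5+5+7)/5 = 21/5.
E[Z | tails] = (5+10+7)/3 = 22/3.
E[Z] = (1/2)·(21/5) + (1/2)·(22/3) = 173/30.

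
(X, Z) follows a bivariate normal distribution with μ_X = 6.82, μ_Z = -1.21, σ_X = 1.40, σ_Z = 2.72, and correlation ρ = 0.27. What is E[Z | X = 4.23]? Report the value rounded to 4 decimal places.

-2.5686

For a bivariate normal, E[Z | X=x] = μ_Z + ρ·(σ_Z/σ_X)·(x − μ_X).
E[Z | X=4.23] = -1.21 + (0.27)·(2.72/1.40)·(4.23 − (6.82)) = -1.21 + (0.52457)·(-2.59) = -2.5686.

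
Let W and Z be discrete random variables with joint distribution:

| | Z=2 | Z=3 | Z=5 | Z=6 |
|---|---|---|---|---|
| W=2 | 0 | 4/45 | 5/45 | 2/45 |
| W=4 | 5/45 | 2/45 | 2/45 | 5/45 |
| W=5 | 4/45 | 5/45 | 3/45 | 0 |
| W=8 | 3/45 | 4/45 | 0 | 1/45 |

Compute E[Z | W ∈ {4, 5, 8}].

59/17

P(W ∈ {4, 5, 8}) = 34/45.
Summing Z·P(W=x,Z=y) over the conditioning event gives 118/45.
E[Z | W ∈ {4, 5, 8}] = (118/45) / (34/45) = 59/17.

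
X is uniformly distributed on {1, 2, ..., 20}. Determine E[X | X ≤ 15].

8

P(X ≤ 15) = 3/4.
E[X | X ≤ 15] = (6) / (3/4) = 8.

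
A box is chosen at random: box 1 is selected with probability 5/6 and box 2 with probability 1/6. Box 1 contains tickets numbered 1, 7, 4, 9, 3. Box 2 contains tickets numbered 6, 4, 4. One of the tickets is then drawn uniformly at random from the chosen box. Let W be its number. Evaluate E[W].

E[W | box 1] = (1+7+4+9+3)/5 = 24/5.
E[W | box 2] = (6+4+4)/3 = 14/3.
By the law of total expectation,
E[W] = (5/6)·(24/5) + (1/6)·(14/3) = 43/9.

43/9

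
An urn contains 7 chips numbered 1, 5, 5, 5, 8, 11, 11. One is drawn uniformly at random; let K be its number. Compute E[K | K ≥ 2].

15/2

P(K ≥ 2) = 6/7.
Σ over the event: 5·3/7 + 8·1/7 + 11·2/7 = 45/7.
E[K | K ≥ 2] = (45/7) / (6/7) = 15/2.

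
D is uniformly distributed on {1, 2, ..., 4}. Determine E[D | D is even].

Given D is even, D is equally likely to be any of {2, 4}.
E[D | D is even] = (2 + 4) / 2 = 3.

3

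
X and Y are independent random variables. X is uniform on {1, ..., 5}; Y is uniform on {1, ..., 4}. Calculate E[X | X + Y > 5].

Outcomes with X + Y > 5: (2,4), (3,3), (3,4), (4,2), (4,3), (4,4), (5,1), (5,2), (5,3), (5,4), each with probability 1/20.
E[X | X + Y > 5] = (2 + 3 + 3 + 4 + 4 + 4 + 5 + 5 + 5 + 5) / 10 = 4.

4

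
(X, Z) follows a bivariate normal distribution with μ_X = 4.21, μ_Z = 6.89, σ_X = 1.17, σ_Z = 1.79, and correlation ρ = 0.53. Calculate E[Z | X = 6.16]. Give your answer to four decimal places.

8.4712

The regression of Z on X has slope ρ·σ_Z/σ_X and passes through (μ_X, μ_Z).
E[Z | X=6.16] = 6.89 + (0.53)·(1.79/1.17)·(6.16 − (4.21)) = 6.89 + (0.81085)·(1.95) = 8.4712.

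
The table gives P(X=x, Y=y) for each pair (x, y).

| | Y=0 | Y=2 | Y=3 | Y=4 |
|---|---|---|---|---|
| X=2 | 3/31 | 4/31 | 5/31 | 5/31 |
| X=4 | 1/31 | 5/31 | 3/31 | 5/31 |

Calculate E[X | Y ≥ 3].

26/9

P(Y ≥ 3) = 18/31.
Σ X·P over the event = 2·(5/31) + 2·(5/31) + 4·(3/31) + 4·(5/31) = 52/31.
E[X | Y ≥ 3] = (52/31) / (18/31) = 26/9.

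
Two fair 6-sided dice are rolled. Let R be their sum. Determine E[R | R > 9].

P(R > 9) = 1/6.
Σ over the event: 10·1/12 + 11·1/18 + 12·1/36 = 16/9.
E[R | R > 9] = (16/9) / (1/6) = 32/3.

32/3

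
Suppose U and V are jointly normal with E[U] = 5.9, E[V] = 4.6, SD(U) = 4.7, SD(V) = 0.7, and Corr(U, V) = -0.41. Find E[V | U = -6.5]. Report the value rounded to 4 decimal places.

E[V | U=x] = μ_V + ρ(σ_V/σ_U)(x − μ_U) for jointly normal variables.
E[V | U=-6.5] = 4.6 + (-0.41)·(0.7/4.7)·(-6.5 − (5.9)) = 4.6 + (-0.061064)·(-12.4) = 5.3572.

5.3572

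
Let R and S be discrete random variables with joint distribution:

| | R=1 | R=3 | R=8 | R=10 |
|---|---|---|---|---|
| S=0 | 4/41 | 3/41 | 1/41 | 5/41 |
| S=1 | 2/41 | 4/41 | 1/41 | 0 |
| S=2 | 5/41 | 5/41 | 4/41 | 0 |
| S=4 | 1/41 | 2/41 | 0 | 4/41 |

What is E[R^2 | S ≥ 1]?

827/28

P(S ≥ 1) = 28/41.
Summing R^2·P(R=x,S=y) over the conditioning event gives 827/41.
E[R^2 | S ≥ 1] = (827/41) / (28/41) = 827/28.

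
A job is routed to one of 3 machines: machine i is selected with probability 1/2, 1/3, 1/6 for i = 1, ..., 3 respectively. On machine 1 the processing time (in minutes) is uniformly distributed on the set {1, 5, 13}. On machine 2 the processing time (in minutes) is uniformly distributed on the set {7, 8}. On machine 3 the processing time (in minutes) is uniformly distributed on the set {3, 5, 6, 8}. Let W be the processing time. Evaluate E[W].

E[W | machine 1] = (1+5+13)/3 = 19/3.
E[W | machine 2] = (7+8)/2 = 15/2.
E[W | machine 3] = (3+5+6+8)/4 = 11/2.
E[W] = (1/2)·(19/3) + (1/3)·(15/2) + (1/6)·(11/2) = 79/12.

79/12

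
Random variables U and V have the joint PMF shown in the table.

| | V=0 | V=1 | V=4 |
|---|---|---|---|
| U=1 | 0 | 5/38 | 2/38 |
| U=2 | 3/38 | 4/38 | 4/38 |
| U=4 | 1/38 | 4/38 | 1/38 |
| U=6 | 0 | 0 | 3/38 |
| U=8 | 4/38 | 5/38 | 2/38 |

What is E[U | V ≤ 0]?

P(V ≤ 0) = 4/19.
Summing U·P(U=x,V=y) over the conditioning event gives 21/19.
E[U | V ≤ 0] = (21/19) / (4/19) = 21/4.

21/4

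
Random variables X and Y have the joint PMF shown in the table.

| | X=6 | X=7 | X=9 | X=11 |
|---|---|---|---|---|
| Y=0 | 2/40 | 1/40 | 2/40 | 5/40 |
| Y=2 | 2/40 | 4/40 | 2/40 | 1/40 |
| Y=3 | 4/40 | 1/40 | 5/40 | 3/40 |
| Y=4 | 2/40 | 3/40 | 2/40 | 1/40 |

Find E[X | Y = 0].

P(Y = 0) = 1/4.
Σ X·P over the event = 6·(2/40) + 7·(1/40) + 9·(2/40) + 11·(5/40) = 23/10.
E[X | Y = 0] = (23/10) / (1/4) = 46/5.

46/5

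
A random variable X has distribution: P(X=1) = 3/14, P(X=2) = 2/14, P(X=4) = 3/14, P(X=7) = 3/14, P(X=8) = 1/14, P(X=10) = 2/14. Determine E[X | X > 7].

28/3

P(X > 7) = 3/14.
Σ over the event: 8·1/14 + 10·1/7 = 2.
E[X | X > 7] = (2) / (3/14) = 28/3.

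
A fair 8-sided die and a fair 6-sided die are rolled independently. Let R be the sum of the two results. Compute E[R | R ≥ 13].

P(R ≥ 13) = 1/16.
Σ over the event: 13·1/24 + 14·1/48 = 5/6.
E[R | R ≥ 13] = (5/6) / (1/16) = 40/3.

40/3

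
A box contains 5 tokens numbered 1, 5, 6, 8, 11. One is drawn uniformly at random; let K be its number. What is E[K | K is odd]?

17/3

P(K is odd) = 3/5.
Σ over the event: 1·1/5 + 5·1/5 + 11·1/5 = 17/5.
E[K | K is odd] = (17/5) / (3/5) = 17/3.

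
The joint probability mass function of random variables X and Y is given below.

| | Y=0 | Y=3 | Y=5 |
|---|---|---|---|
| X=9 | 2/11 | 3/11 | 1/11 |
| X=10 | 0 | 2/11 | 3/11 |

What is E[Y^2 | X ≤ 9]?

P(X ≤ 9) = 6/11.
Σ Y^2·P over the event = 0·(2/11) + 9·(3/11) + 25·(1/11) = 52/11.
E[Y^2 | X ≤ 9] = (52/11) / (6/11) = 26/3.

26/3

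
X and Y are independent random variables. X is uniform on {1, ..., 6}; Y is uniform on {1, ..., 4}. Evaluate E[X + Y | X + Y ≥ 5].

62/9

P(X + Y ≥ 5) = 3/4.
Summing (X+Y)·P(x,y) over outcomes with X + Y ≥ 5 gives 31/6.
E[X + Y | X + Y ≥ 5] = (31/6) / (3/4) = 62/9.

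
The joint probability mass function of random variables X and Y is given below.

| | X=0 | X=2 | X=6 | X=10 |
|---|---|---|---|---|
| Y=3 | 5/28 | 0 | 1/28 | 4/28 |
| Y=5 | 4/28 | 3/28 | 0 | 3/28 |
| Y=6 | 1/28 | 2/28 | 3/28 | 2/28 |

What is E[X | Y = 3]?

P(Y = 3) = 5/14.
Σ X·P over the event = 0·(5/28) + 6·(1/28) + 10·(4/28) = 23/14.
E[X | Y = 3] = (23/14) / (5/14) = 23/5.

23/5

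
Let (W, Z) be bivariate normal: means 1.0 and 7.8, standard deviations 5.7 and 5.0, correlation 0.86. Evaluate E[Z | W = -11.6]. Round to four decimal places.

The regression of Z on W has slope ρ·σ_Z/σ_W and passes through (μ_W, μ_Z).
E[Z | W=-11.6] = 7.8 + (0.86)·(5.0/5.7)·(-11.6 − (1.0)) = 7.8 + (0.75439)·(-12.6) = -1.7053.

-1.7053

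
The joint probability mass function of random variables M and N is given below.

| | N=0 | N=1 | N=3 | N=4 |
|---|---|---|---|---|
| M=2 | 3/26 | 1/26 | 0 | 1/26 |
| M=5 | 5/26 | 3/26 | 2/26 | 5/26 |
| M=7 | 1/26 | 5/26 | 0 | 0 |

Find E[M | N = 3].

P(N = 3) = 1/13.
Σ M·P over the event = 5·(2/26) = 5/13.
E[M | N = 3] = (5/13) / (1/13) = 5.

5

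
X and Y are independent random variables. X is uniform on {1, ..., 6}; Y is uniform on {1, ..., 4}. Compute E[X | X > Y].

P(X > Y) = 7/12.
Summing X·P(x,y) over outcomes with X > Y gives 8/3.
E[X | X > Y] = (8/3) / (7/12) = 32/7.

32/7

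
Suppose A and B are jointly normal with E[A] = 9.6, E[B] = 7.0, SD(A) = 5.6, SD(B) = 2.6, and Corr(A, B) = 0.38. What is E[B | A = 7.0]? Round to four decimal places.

The regression of B on A has slope ρ·σ_B/σ_A and passes through (μ_A, μ_B).
E[B | A=7.0] = 7.0 + (0.38)·(2.6/5.6)·(7.0 − (9.6)) = 7.0 + (0.17643)·(-2.6) = 6.5413.

6.5413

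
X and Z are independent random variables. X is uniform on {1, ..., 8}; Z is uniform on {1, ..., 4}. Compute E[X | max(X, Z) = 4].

22/7

Outcomes with max(X, Z) = 4: (1,4), (2,4), (3,4), (4,1), (4,2), (4,3), (4,4), each with probability 1/32.
E[X | max(X, Z) = 4] = (1 + 2 + 3 + 4 + 4 + 4 + 4) / 7 = 22/7.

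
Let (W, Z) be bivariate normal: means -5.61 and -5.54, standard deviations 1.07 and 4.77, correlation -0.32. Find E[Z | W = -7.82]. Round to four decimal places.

E[Z | W=x] = μ_Z + ρ(σ_Z/σ_W)(x − μ_W) for jointly normal variables.
E[Z | W=-7.82] = -5.54 + (-0.32)·(4.77/1.07)·(-7.82 − (-5.61)) = -5.54 + (-1.42654)·(-2.21) = -2.3873.

-2.3873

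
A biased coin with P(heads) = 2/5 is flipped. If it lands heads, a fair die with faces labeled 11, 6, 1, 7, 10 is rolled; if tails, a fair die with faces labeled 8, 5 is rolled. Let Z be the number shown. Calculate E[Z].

E[Z | heads] = (11+6+1+7+10)/5 = 7.
E[Z | tails] = (8+5)/2 = 13/2.
E[Z] = (2/5)·(7) + (3/5)·(13/2) = 67/10.

67/10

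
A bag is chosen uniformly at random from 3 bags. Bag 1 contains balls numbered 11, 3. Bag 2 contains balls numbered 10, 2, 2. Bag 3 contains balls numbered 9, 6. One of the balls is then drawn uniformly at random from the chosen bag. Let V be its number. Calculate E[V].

115/18

E[V | bag 1] = (11+3)/2 = 7.
E[V | bag 2] = (10+2+2)/3 = 14/3.
E[V | bag 3] = (9+6)/2 = 15/2.
E[V] = (1/3)·(7) + (1/3)·(14/3) + (1/3)·(15/2) = 115/18.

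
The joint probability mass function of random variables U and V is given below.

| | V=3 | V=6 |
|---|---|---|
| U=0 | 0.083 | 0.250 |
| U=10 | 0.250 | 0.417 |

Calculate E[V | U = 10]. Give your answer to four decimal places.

P(U = 10) = 0.667.
Σ V·P over the event = 3·(0.250) + 6·(0.417) = 3.252.
E[V | U = 10] = (3.252) / (0.667) = 4.8756.

4.8756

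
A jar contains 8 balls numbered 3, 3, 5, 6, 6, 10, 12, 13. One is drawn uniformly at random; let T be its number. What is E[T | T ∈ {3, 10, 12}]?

7

P(T ∈ {3, 10, 12}) = 1/2.
Σ over the event: 3·1/4 + 10·1/8 + 12·1/8 = 7/2.
E[T | T ∈ {3, 10, 12}] = (7/2) / (1/2) = 7.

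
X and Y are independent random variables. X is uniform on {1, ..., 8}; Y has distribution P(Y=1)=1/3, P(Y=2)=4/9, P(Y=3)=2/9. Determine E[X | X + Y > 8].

P(X + Y > 8) = 17/72.
Summing X·P(x,y) over outcomes with X + Y > 8 gives 7/4.
E[X | X + Y > 8] = (7/4) / (17/72) = 126/17.

126/17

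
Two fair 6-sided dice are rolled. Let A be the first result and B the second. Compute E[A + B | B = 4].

Outcomes with B = 4: (1,4), (2,4), (3,4), (4,4), (5,4), (6,4), each with probability 1/36.
E[A + B | B = 4] = (5 + 6 + 7 + 8 + 9 + 10) / 6 = 15/2.

15/2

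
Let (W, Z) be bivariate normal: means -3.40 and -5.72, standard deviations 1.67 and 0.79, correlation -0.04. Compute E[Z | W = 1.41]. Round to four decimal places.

-5.8110

For a bivariate normal, E[Z | W=x] = μ_Z + ρ·(σ_Z/σ_W)·(x − μ_W).
E[Z | W=1.41] = -5.72 + (-0.04)·(0.79/1.67)·(1.41 − (-3.40)) = -5.72 + (-0.018922)·(4.81) = -5.8110.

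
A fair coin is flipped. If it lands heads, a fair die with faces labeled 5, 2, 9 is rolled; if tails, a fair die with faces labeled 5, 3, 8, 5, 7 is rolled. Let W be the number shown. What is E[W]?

82/15

E[W | heads] = (5+2+9)/3 = 16/3.
E[W | tails] = (5+3+8+5+7)/5 = 28/5.
By the law of total expectation,
E[W] = (1/2)·(16/3) + (1/2)·(28/5) = 82/15.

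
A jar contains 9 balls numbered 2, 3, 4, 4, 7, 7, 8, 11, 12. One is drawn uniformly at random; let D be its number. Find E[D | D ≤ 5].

P(D ≤ 5) = 4/9.
Σ over the event: 2·1/9 + 3·1/9 + 4·2/9 = 13/9.
E[D | D ≤ 5] = (13/9) / (4/9) = 13/4.

13/4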